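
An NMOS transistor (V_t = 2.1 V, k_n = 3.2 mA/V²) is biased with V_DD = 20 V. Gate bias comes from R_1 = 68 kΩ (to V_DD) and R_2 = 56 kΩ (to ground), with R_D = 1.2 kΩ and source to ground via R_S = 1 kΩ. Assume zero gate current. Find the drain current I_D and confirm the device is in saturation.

I_D ≈ 5.1 mA

V_G = V_DD·R_2/(R_1+R_2) = 20×56/124 = 9.03 V.
Assume saturation: I_D = (k_n/2)(V_GS − V_t)² with V_GS = V_G − I_D·R_S = 9.03 − 1·I_D.
Substituting gives 1.6·I_D² − 23.2·I_D + 76.9 = 0, with roots I_D = 5.14 or 9.35 mA.
The root I_D = 9.35 mA gives V_GS = -0.317 V ≤ V_t, so take I_D = 5.14 mA.
Then V_GS = 3.89 V and V_DS = V_DD − I_D(R_D+R_S) = 20 − 5.14×2.2 = 8.69 V.
Saturation requires V_DS ≥ V_GS − V_t = 1.79 V; 8.69 ≥ 1.79 ✓.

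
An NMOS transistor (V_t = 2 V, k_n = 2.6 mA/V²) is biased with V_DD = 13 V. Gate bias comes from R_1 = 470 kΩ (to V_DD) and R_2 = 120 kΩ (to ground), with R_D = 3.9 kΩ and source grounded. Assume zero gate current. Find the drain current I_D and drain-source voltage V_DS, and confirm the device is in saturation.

I_D ≈ 0.54 mA, V_DS ≈ 11 V

V_G = V_DD·R_2/(R_1+R_2) = 13×120/590 = 2.64 V. With the source grounded, V_GS = V_G = 2.64 V.
Assume saturation: I_D = (k_n/2)(V_GS − V_t)² = (2.6/2)×(2.64 − 2)² = 1.3×0.644² = 0.539 mA.
V_DS = V_DD − I_D·R_D = 13 − 0.539×3.9 = 10.9 V.
Saturation requires V_DS ≥ V_GS − V_t = 0.644 V; 10.9 ≥ 0.644 ✓.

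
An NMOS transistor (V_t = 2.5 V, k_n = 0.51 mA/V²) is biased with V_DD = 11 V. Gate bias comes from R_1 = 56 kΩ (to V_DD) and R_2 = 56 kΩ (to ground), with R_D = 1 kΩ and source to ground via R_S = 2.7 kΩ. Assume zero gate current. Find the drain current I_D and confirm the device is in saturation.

V_G = V_DD·R_2/(R_1+R_2) = 11×56/112 = 5.5 V.
Assume saturation: I_D = (k_n/2)(V_GS − V_t)² with V_GS = V_G − I_D·R_S = 5.5 − 2.7·I_D.
Substituting gives 1.86·I_D² − 5.13·I_D + 2.29 = 0, with roots I_D = 0.562 or 2.2 mA.
The root I_D = 2.2 mA gives V_GS = -0.436 V ≤ V_t, so take I_D = 0.562 mA.
Then V_GS = 3.98 V and V_DS = V_DD − I_D(R_D+R_S) = 11 − 0.562×3.7 = 8.92 V.
Saturation requires V_DS ≥ V_GS − V_t = 1.48 V; 8.92 ≥ 1.48 ✓.

I_D ≈ 0.56 mA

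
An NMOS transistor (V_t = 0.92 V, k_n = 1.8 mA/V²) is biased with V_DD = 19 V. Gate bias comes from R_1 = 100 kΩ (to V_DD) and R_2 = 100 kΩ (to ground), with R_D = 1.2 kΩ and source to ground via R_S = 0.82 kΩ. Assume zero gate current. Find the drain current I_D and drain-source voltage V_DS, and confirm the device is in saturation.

V_G = V_DD·R_2/(R_1+R_2) = 19×100/200 = 9.5 V.
Assume saturation: I_D = (k_n/2)(V_GS − V_t)² with V_GS = V_G − I_D·R_S = 9.5 − 0.82·I_D.
Substituting gives 0.605·I_D² − 13.7·I_D + 66.3 = 0, with roots I_D = 7.05 or 15.5 mA.
The root I_D = 15.5 mA gives V_GS = -3.23 V ≤ V_t, so take I_D = 7.05 mA.
Then V_GS = 3.72 V and V_DS = V_DD − I_D(R_D+R_S) = 19 − 7.05×2.02 = 4.76 V.
Saturation requires V_DS ≥ V_GS − V_t = 2.8 V; 4.76 ≥ 2.8 ✓.

I_D ≈ 7.1 mA, V_DS ≈ 4.8 V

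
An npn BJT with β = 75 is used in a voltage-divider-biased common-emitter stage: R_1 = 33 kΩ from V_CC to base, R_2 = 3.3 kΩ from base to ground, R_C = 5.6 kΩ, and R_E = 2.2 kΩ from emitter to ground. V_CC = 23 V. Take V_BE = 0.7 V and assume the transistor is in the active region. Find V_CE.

V_CE ≈ 18 V

Thevenize the base divider: V_Th = V_CC·R_2/(R_1+R_2) = 23×3.3/36.3 = 2.09 V, R_Th = R_1‖R_2 = 3 kΩ.
Base-emitter loop: V_Th = I_B·R_Th + V_BE + (β+1)I_B·R_E, so I_B = (2.09 − 0.7) / (3 + 76×2.2) = 0.00817 mA.
I_C = β·I_B = 75×0.00817 = 0.613 mA, and I_E = (β+1)I_B = 0.621 mA.
V_CE = V_CC − I_C·R_C − I_E·R_E = 23 − 0.613×5.6 − 0.621×2.2 = 18.2 V.
V_CE = 18.2 V > 0.2 V confirms active-region operation.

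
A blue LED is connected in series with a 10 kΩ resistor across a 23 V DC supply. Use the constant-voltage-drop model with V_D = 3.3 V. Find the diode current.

KVL around the loop: 23 = V_D + I·R = 3.3 + I × 10 kΩ.
So I = (23 − 3.3) / 10 kΩ = 19.7 / 10 = 1.97 mA.

I ≈ 2 mA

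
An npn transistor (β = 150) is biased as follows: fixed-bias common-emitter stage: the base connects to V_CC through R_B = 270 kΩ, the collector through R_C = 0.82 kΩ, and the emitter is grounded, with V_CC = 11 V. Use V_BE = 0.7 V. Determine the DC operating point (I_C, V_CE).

Base loop: V_CC = I_B·R_B + V_BE, so I_B = (11 − 0.7)/270 kΩ = 0.0381 mA.
In the active region I_C = β·I_B = 150 × 0.0381 = 5.72 mA.
Collector loop: V_CE = V_CC − I_C·R_C = 11 − 5.72×0.82 = 6.31 V.
Since V_CE = 6.31 V > V_CE(sat) ≈ 0.2 V, the transistor is in the active region as assumed.

I_C ≈ 5.7 mA, V_CE ≈ 6.3 V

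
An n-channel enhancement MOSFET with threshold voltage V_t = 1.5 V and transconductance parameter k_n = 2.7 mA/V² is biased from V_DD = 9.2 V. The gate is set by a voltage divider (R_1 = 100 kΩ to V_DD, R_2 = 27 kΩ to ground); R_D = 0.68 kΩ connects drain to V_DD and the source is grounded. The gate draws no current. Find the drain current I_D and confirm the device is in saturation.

V_G = V_DD·R_2/(R_1+R_2) = 9.2×27/127 = 1.96 V. With the source grounded, V_GS = V_G = 1.96 V.
Assume saturation: I_D = (k_n/2)(V_GS − V_t)² = (2.7/2)×(1.96 − 1.5)² = 1.35×0.456² = 0.281 mA.
V_DS = V_DD − I_D·R_D = 9.2 − 0.281×0.68 = 9.01 V.
Saturation requires V_DS ≥ V_GS − V_t = 0.456 V; 9.01 ≥ 0.456 ✓.

I_D ≈ 0.28 mA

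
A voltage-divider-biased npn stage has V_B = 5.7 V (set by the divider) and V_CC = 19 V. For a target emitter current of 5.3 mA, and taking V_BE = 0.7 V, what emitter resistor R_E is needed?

R_E ≈ 0.94 kΩ

V_E = V_B − V_BE = 5.7 − 0.7 = 5 V.
R_E = V_E / I_E = 5 / 5.3 = 0.943 kΩ.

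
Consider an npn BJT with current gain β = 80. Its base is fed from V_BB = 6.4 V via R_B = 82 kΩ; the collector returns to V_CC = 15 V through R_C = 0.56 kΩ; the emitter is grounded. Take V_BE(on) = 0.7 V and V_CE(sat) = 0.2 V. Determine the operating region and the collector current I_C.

active; I_C ≈ 5.6 mA

Assume active. Base-emitter loop: I_B = (V_BB − V_BE)/R_B = (6.4 − 0.7)/82 = 0.0695 mA.
I_C = β·I_B = 80×0.0695 = 5.56 mA.
V_CE = V_CC − I_C·R_C = 15 − 5.56×0.56 = 11.9 V > V_CE(sat), so the active-region assumption holds.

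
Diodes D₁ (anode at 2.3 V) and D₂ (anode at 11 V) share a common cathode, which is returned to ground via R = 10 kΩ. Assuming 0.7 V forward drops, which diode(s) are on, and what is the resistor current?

Assume both conduct. Then node N would need to be at both 2.3−0.7 = 1.6 V and 11−0.7 = 10.3 V, which is impossible.
Assume only D₂ conducts: V_N = 11 − 0.7 = 10.3 V, so I_R = 10.3/10 = 1.03 mA.
Check D₁: its anode-to-cathode voltage is 2.3 − 10.3 = -8 V < 0.7 V, so it is off. The assumption is consistent.

Only D₂ conducts; I_R ≈ 1 mA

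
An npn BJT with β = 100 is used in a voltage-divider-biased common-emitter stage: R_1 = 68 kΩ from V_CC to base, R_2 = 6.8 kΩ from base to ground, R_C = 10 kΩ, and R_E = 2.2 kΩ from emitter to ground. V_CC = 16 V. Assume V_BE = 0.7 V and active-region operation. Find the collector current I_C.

I_C ≈ 0.33 mA

Thevenize the base divider: V_Th = V_CC·R_2/(R_1+R_2) = 16×6.8/74.8 = 1.45 V, R_Th = R_1‖R_2 = 6.18 kΩ.
Base-emitter loop: V_Th = I_B·R_Th + V_BE + (β+1)I_B·R_E, so I_B = (1.45 − 0.7) / (6.18 + 101×2.2) = 0.0033 mA.
I_C = β·I_B = 100×0.0033 = 0.33 mA, and I_E = (β+1)I_B = 0.334 mA.
V_CE = V_CC − I_C·R_C − I_E·R_E = 16 − 0.33×10 − 0.334×2.2 = 12 V.
V_CE = 12 V > 0.2 V confirms active-region operation.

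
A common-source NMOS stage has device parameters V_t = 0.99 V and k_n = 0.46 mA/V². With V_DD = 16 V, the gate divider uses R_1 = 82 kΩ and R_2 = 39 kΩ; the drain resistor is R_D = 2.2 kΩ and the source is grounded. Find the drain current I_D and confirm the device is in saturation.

I_D ≈ 4 mA

V_G = V_DD·R_2/(R_1+R_2) = 16×39/121 = 5.16 V. With the source grounded, V_GS = V_G = 5.16 V.
Assume saturation: I_D = (k_n/2)(V_GS − V_t)² = (0.46/2)×(5.16 − 0.99)² = 0.23×4.17² = 3.99 mA.
V_DS = V_DD − I_D·R_D = 16 − 3.99×2.2 = 7.21 V.
Saturation requires V_DS ≥ V_GS − V_t = 4.17 V; 7.21 ≥ 4.17 ✓.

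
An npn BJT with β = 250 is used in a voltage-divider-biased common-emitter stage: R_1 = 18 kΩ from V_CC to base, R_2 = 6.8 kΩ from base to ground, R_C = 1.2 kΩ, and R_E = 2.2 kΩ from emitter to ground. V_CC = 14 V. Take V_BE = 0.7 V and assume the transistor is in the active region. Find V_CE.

Thevenize the base divider: V_Th = V_CC·R_2/(R_1+R_2) = 14×6.8/24.8 = 3.84 V, R_Th = R_1‖R_2 = 4.94 kΩ.
Base-emitter loop: V_Th = I_B·R_Th + V_BE + (β+1)I_B·R_E, so I_B = (3.84 − 0.7) / (4.94 + 251×2.2) = 0.00563 mA.
I_C = β·I_B = 250×0.00563 = 1.41 mA, and I_E = (β+1)I_B = 1.41 mA.
V_CE = V_CC − I_C·R_C − I_E·R_E = 14 − 1.41×1.2 − 1.41×2.2 = 9.2 V.
V_CE = 9.2 V > 0.2 V confirms active-region operation.

V_CE ≈ 9.2 V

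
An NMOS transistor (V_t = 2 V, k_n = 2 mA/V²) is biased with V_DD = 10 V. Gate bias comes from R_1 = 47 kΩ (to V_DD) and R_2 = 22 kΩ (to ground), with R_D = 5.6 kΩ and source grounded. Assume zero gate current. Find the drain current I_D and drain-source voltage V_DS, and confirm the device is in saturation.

I_D ≈ 1.4 mA, V_DS ≈ 2.1 V

V_G = V_DD·R_2/(R_1+R_2) = 10×22/69 = 3.19 V. With the source grounded, V_GS = V_G = 3.19 V.
Assume saturation: I_D = (k_n/2)(V_GS − V_t)² = (2/2)×(3.19 − 2)² = 1×1.19² = 1.41 mA.
V_DS = V_DD − I_D·R_D = 10 − 1.41×5.6 = 2.09 V.
Saturation requires V_DS ≥ V_GS − V_t = 1.19 V; 2.09 ≥ 1.19 ✓.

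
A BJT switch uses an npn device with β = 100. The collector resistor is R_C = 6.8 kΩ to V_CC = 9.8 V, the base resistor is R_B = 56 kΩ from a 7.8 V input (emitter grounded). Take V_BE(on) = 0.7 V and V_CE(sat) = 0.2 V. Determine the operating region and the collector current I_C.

saturation; I_C ≈ 1.4 mA

Assume active: I_B = (7.8 − 0.7)/56 = 0.127 mA, giving I_C = β·I_B = 12.7 mA.
But then V_CE = 9.8 − 12.7×6.8 = -76.4 V < V_CE(sat) = 0.2 V — impossible in the active region.
So the transistor is saturated. With V_CE = 0.2 V, I_C = (V_CC − 0.2)/R_C = 9.6/6.8 = 1.41 mA.
Check: β·I_B = 12.7 mA > I_C = 1.41 mA, confirming saturation.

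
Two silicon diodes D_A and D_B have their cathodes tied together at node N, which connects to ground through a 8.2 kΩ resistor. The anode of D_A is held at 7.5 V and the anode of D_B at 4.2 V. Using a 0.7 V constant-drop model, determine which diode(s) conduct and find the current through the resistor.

Assume both conduct. Then node N would need to be at both 7.5−0.7 = 6.8 V and 4.2−0.7 = 3.5 V, which is impossible.
Assume only D_A conducts: V_N = 7.5 − 0.7 = 6.8 V, so I_R = 6.8/8.2 = 0.829 mA.
Check D_B: its anode-to-cathode voltage is 4.2 − 6.8 = -2.6 V < 0.7 V, so it is off. The assumption is consistent.

Only D_A conducts; I_R ≈ 0.83 mA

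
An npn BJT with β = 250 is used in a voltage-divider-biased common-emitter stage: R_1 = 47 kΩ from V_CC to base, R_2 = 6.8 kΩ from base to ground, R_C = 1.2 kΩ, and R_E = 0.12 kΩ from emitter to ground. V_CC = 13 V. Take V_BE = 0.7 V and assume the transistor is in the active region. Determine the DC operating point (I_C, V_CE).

Thevenize the base divider: V_Th = V_CC·R_2/(R_1+R_2) = 13×6.8/53.8 = 1.64 V, R_Th = R_1‖R_2 = 5.94 kΩ.
Base-emitter loop: V_Th = I_B·R_Th + V_BE + (β+1)I_B·R_E, so I_B = (1.64 − 0.7) / (5.94 + 251×0.12) = 0.0262 mA.
I_C = β·I_B = 250×0.0262 = 6.54 mA, and I_E = (β+1)I_B = 6.56 mA.
V_CE = V_CC − I_C·R_C − I_E·R_E = 13 − 6.54×1.2 − 6.56×0.12 = 4.37 V.
V_CE = 4.37 V > 0.2 V confirms active-region operation.

I_C ≈ 6.5 mA, V_CE ≈ 4.4 V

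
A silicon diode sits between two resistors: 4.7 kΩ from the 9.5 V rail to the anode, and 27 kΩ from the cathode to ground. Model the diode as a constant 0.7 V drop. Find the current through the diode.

I ≈ 0.28 mA

The two resistors are in series with the diode, so KVL gives 9.5 = I·4.7 + 0.7 + I·27.
I = (9.5 − 0.7) / (4.7 + 27) kΩ = 8.8 / 31.7 = 0.278 mA.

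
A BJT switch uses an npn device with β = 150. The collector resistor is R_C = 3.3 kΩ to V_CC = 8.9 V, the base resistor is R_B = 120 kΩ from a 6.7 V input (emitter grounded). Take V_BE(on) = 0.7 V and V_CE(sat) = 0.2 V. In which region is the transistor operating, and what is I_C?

Assume active: I_B = (6.7 − 0.7)/120 = 0.05 mA, giving I_C = β·I_B = 7.5 mA.
But then V_CE = 8.9 − 7.5×3.3 = -15.8 V < V_CE(sat) = 0.2 V — impossible in the active region.
So the transistor is saturated. With V_CE = 0.2 V, I_C = (V_CC − 0.2)/R_C = 8.7/3.3 = 2.64 mA.
Check: β·I_B = 7.5 mA > I_C = 2.64 mA, confirming saturation.

saturation; I_C ≈ 2.6 mA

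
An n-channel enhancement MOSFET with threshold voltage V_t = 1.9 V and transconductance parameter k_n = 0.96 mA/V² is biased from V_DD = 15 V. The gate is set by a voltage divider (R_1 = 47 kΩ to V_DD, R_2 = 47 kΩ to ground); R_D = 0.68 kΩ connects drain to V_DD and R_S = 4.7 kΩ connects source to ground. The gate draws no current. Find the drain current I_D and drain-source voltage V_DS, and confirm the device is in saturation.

V_G = V_DD·R_2/(R_1+R_2) = 15×47/94 = 7.5 V.
Assume saturation: I_D = (k_n/2)(V_GS − V_t)² with V_GS = V_G − I_D·R_S = 7.5 − 4.7·I_D.
Substituting gives 10.6·I_D² − 26.3·I_D + 15.1 = 0, with roots I_D = 0.9 or 1.58 mA.
The root I_D = 1.58 mA gives V_GS = 0.0873 V ≤ V_t, so take I_D = 0.9 mA.
Then V_GS = 3.27 V and V_DS = V_DD − I_D(R_D+R_S) = 15 − 0.9×5.38 = 10.2 V.
Saturation requires V_DS ≥ V_GS − V_t = 1.37 V; 10.2 ≥ 1.37 ✓.

I_D ≈ 0.9 mA, V_DS ≈ 10 V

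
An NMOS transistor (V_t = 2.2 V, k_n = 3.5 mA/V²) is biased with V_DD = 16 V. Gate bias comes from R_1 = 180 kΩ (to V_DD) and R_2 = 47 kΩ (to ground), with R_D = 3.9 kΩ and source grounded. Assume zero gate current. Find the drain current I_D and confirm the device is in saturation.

V_G = V_DD·R_2/(R_1+R_2) = 16×47/227 = 3.31 V. With the source grounded, V_GS = V_G = 3.31 V.
Assume saturation: I_D = (k_n/2)(V_GS − V_t)² = (3.5/2)×(3.31 − 2.2)² = 1.75×1.11² = 2.17 mA.
V_DS = V_DD − I_D·R_D = 16 − 2.17×3.9 = 7.55 V.
Saturation requires V_DS ≥ V_GS − V_t = 1.11 V; 7.55 ≥ 1.11 ✓.

I_D ≈ 2.2 mA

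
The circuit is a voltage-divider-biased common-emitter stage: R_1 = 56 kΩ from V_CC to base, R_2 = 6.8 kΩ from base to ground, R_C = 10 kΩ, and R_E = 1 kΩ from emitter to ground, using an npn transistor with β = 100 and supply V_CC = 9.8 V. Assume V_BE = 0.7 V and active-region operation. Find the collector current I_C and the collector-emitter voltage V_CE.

Thevenize the base divider: V_Th = V_CC·R_2/(R_1+R_2) = 9.8×6.8/62.8 = 1.06 V, R_Th = R_1‖R_2 = 6.06 kΩ.
Base-emitter loop: V_Th = I_B·R_Th + V_BE + (β+1)I_B·R_E, so I_B = (1.06 − 0.7) / (6.06 + 101×1) = 0.00337 mA.
I_C = β·I_B = 100×0.00337 = 0.337 mA, and I_E = (β+1)I_B = 0.341 mA.
V_CE = V_CC − I_C·R_C − I_E·R_E = 9.8 − 0.337×10 − 0.341×1 = 6.09 V.
V_CE = 6.09 V > 0.2 V confirms active-region operation.

I_C ≈ 0.34 mA, V_CE ≈ 6.1 V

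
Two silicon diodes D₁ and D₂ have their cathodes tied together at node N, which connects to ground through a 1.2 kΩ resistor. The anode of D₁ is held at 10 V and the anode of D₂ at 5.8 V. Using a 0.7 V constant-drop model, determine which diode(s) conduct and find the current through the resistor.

Only D₁ conducts; I_R ≈ 7.8 mA

Assume both conduct. Then node N would need to be at both 10−0.7 = 9.3 V and 5.8−0.7 = 5.1 V, which is impossible.
Assume only D₁ conducts: V_N = 10 − 0.7 = 9.3 V, so I_R = 9.3/1.2 = 7.75 mA.
Check D₂: its anode-to-cathode voltage is 5.8 − 9.3 = -3.5 V < 0.7 V, so it is off. The assumption is consistent.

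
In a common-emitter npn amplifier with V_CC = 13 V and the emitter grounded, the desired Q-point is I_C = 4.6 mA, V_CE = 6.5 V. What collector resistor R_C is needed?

Collector loop: V_CC = I_C·R_C + V_CE.
R_C = (V_CC − V_CE)/I_C = (13 − 6.5)/4.6 = 1.41 kΩ.

R_C ≈ 1.4 kΩ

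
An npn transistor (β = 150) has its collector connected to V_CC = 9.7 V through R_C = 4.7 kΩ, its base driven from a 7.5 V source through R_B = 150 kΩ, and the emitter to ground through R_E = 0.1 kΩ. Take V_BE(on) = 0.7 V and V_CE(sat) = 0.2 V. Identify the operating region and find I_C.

Assume active: I_B = (7.5 − 0.7)/(150 + 151×0.1) = 0.0412 mA, I_C = β·I_B = 6.18 mA.
Then V_CE = 9.7 − 6.18×4.7 − 6.22×0.1 = -20 V < 0.2 V — the active assumption fails.
Re-solve with V_CE = 0.2 V. KCL at the emitter: V_E/R_E = (V_BB−0.7−V_E)/R_B + (V_CC−0.2−V_E)/R_C, giving V_E = 0.202 V.
I_C = (V_CC − 0.2 − V_E)/R_C = (9.5 − 0.202)/4.7 = 1.98 mA.
Check: I_B = (6.8 − 0.202)/150 = 0.044 mA, and β·I_B = 6.6 mA > I_C, confirming saturation.

saturation; I_C ≈ 2 mA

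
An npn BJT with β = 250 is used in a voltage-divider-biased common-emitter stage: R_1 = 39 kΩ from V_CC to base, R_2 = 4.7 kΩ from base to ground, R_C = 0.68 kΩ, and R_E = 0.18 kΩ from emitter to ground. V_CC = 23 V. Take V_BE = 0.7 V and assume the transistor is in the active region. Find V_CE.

Thevenize the base divider: V_Th = V_CC·R_2/(R_1+R_2) = 23×4.7/43.7 = 2.47 V, R_Th = R_1‖R_2 = 4.19 kΩ.
Base-emitter loop: V_Th = I_B·R_Th + V_BE + (β+1)I_B·R_E, so I_B = (2.47 − 0.7) / (4.19 + 251×0.18) = 0.0359 mA.
I_C = β·I_B = 250×0.0359 = 8.98 mA, and I_E = (β+1)I_B = 9.02 mA.
V_CE = V_CC − I_C·R_C − I_E·R_E = 23 − 8.98×0.68 − 9.02×0.18 = 15.3 V.
V_CE = 15.3 V > 0.2 V confirms active-region operation.

V_CE ≈ 15 V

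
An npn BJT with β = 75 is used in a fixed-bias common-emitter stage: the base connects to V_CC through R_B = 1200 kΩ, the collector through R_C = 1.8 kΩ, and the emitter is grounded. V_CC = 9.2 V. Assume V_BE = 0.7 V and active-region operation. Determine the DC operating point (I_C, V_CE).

I_C ≈ 0.53 mA, V_CE ≈ 8.2 V

Base loop: V_CC = I_B·R_B + V_BE, so I_B = (9.2 − 0.7)/1200 kΩ = 0.00708 mA.
In the active region I_C = β·I_B = 75 × 0.00708 = 0.531 mA.
Collector loop: V_CE = V_CC − I_C·R_C = 9.2 − 0.531×1.8 = 8.24 V.
Since V_CE = 8.24 V > V_CE(sat) ≈ 0.2 V, the transistor is in the active region as assumed.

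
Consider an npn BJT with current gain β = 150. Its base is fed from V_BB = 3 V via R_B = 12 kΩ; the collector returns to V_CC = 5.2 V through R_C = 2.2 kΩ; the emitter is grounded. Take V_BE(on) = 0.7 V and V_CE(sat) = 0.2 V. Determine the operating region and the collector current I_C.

Assume active: I_B = (3 − 0.7)/12 = 0.192 mA, giving I_C = β·I_B = 28.7 mA.
But then V_CE = 5.2 − 28.7×2.2 = -58 V < V_CE(sat) = 0.2 V — impossible in the active region.
So the transistor is saturated. With V_CE = 0.2 V, I_C = (V_CC − 0.2)/R_C = 5/2.2 = 2.27 mA.
Check: β·I_B = 28.7 mA > I_C = 2.27 mA, confirming saturation.

saturation; I_C ≈ 2.3 mA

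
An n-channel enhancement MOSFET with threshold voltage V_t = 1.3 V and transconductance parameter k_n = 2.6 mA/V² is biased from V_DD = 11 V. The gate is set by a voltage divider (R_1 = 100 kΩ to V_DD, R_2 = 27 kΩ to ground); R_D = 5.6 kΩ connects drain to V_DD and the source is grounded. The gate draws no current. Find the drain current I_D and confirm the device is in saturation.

I_D ≈ 1.4 mA

V_G = V_DD·R_2/(R_1+R_2) = 11×27/127 = 2.34 V. With the source grounded, V_GS = V_G = 2.34 V.
Assume saturation: I_D = (k_n/2)(V_GS − V_t)² = (2.6/2)×(2.34 − 1.3)² = 1.3×1.04² = 1.4 mA.
V_DS = V_DD − I_D·R_D = 11 − 1.4×5.6 = 3.15 V.
Saturation requires V_DS ≥ V_GS − V_t = 1.04 V; 3.15 ≥ 1.04 ✓.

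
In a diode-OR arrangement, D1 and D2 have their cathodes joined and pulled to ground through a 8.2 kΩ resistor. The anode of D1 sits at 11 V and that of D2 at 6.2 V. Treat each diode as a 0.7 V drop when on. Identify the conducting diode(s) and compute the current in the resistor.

Only D1 conducts; I_R ≈ 1.3 mA

Assume both conduct. Then node N would need to be at both 11−0.7 = 10.3 V and 6.2−0.7 = 5.5 V, which is impossible.
Assume only D1 conducts: V_N = 11 − 0.7 = 10.3 V, so I_R = 10.3/8.2 = 1.26 mA.
Check D2: its anode-to-cathode voltage is 6.2 − 10.3 = -4.1 V < 0.7 V, so it is off. The assumption is consistent.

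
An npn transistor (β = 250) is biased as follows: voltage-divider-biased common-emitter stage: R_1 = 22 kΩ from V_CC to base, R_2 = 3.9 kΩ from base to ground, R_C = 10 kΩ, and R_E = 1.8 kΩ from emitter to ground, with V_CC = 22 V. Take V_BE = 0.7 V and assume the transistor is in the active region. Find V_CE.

V_CE ≈ 5.1 V

Thevenize the base divider: V_Th = V_CC·R_2/(R_1+R_2) = 22×3.9/25.9 = 3.31 V, R_Th = R_1‖R_2 = 3.31 kΩ.
Base-emitter loop: V_Th = I_B·R_Th + V_BE + (β+1)I_B·R_E, so I_B = (3.31 − 0.7) / (3.31 + 251×1.8) = 0.00574 mA.
I_C = β·I_B = 250×0.00574 = 1.44 mA, and I_E = (β+1)I_B = 1.44 mA.
V_CE = V_CC − I_C·R_C − I_E·R_E = 22 − 1.44×10 − 1.44×1.8 = 5.05 V.
V_CE = 5.05 V > 0.2 V confirms active-region operation.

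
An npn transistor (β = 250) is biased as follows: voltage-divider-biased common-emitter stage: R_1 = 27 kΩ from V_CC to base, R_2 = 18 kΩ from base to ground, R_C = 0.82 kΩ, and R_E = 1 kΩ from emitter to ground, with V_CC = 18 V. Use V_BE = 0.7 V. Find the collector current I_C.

I_C ≈ 6.2 mA

Thevenize the base divider: V_Th = V_CC·R_2/(R_1+R_2) = 18×18/45 = 7.2 V, R_Th = R_1‖R_2 = 10.8 kΩ.
Base-emitter loop: V_Th = I_B·R_Th + V_BE + (β+1)I_B·R_E, so I_B = (7.2 − 0.7) / (10.8 + 251×1) = 0.0248 mA.
I_C = β·I_B = 250×0.0248 = 6.21 mA, and I_E = (β+1)I_B = 6.23 mA.
V_CE = V_CC − I_C·R_C − I_E·R_E = 18 − 6.21×0.82 − 6.23×1 = 6.68 V.
V_CE = 6.68 V > 0.2 V confirms active-region operation.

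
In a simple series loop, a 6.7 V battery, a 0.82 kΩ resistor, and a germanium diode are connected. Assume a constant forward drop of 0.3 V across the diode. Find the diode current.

KVL around the loop: 6.7 = V_D + I·R = 0.3 + I × 0.82 kΩ.
So I = (6.7 − 0.3) / 0.82 kΩ = 6.4 / 0.82 = 7.8 mA.

I ≈ 7.8 mA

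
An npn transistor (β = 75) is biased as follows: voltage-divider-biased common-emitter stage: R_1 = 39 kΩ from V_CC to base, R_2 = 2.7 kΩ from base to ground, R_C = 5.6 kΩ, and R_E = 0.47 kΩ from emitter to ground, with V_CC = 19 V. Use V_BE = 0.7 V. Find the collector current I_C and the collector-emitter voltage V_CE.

Thevenize the base divider: V_Th = V_CC·R_2/(R_1+R_2) = 19×2.7/41.7 = 1.23 V, R_Th = R_1‖R_2 = 2.53 kΩ.
Base-emitter loop: V_Th = I_B·R_Th + V_BE + (β+1)I_B·R_E, so I_B = (1.23 − 0.7) / (2.53 + 76×0.47) = 0.0139 mA.
I_C = β·I_B = 75×0.0139 = 1.04 mA, and I_E = (β+1)I_B = 1.05 mA.
V_CE = V_CC − I_C·R_C − I_E·R_E = 19 − 1.04×5.6 − 1.05×0.47 = 12.7 V.
V_CE = 12.7 V > 0.2 V confirms active-region operation.

I_C ≈ 1 mA, V_CE ≈ 13 V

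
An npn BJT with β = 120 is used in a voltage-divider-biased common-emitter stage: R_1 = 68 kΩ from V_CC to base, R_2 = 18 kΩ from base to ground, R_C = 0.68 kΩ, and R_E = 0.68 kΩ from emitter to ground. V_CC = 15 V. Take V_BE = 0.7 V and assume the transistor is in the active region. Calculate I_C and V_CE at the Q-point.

I_C ≈ 3 mA, V_CE ≈ 11 V

Thevenize the base divider: V_Th = V_CC·R_2/(R_1+R_2) = 15×18/86 = 3.14 V, R_Th = R_1‖R_2 = 14.2 kΩ.
Base-emitter loop: V_Th = I_B·R_Th + V_BE + (β+1)I_B·R_E, so I_B = (3.14 − 0.7) / (14.2 + 121×0.68) = 0.0253 mA.
I_C = β·I_B = 120×0.0253 = 3.03 mA, and I_E = (β+1)I_B = 3.06 mA.
V_CE = V_CC − I_C·R_C − I_E·R_E = 15 − 3.03×0.68 − 3.06×0.68 = 10.9 V.
V_CE = 10.9 V > 0.2 V confirms active-region operation.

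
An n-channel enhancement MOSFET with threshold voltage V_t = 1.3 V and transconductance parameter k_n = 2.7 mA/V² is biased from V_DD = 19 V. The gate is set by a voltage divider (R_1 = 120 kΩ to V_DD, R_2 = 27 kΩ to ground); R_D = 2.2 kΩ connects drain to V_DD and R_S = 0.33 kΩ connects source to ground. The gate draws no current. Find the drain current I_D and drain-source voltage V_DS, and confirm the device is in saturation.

V_G = V_DD·R_2/(R_1+R_2) = 19×27/147 = 3.49 V.
Assume saturation: I_D = (k_n/2)(V_GS − V_t)² with V_GS = V_G − I_D·R_S = 3.49 − 0.33·I_D.
Substituting gives 0.147·I_D² − 2.95·I_D + 6.47 = 0, with roots I_D = 2.51 or 17.6 mA.
The root I_D = 17.6 mA gives V_GS = -2.31 V ≤ V_t, so take I_D = 2.51 mA.
Then V_GS = 2.66 V and V_DS = V_DD − I_D(R_D+R_S) = 19 − 2.51×2.53 = 12.7 V.
Saturation requires V_DS ≥ V_GS − V_t = 1.36 V; 12.7 ≥ 1.36 ✓.

I_D ≈ 2.5 mA, V_DS ≈ 13 V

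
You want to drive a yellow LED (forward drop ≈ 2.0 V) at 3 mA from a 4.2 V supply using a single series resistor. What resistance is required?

The resistor drops V_S − V_D = 4.2 − 2.0 = 2.2 V at 3 mA.
R = 2.2 V / 3 mA = 0.733 kΩ.

R ≈ 0.73 kΩ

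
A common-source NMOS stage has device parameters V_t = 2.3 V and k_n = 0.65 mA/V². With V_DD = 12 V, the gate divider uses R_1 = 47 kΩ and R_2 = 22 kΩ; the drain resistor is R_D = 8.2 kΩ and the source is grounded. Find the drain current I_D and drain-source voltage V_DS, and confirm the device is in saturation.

I_D ≈ 0.76 mA, V_DS ≈ 5.8 V

V_G = V_DD·R_2/(R_1+R_2) = 12×22/69 = 3.83 V. With the source grounded, V_GS = V_G = 3.83 V.
Assume saturation: I_D = (k_n/2)(V_GS − V_t)² = (0.65/2)×(3.83 − 2.3)² = 0.325×1.53² = 0.757 mA.
V_DS = V_DD − I_D·R_D = 12 − 0.757×8.2 = 5.79 V.
Saturation requires V_DS ≥ V_GS − V_t = 1.53 V; 5.79 ≥ 1.53 ✓.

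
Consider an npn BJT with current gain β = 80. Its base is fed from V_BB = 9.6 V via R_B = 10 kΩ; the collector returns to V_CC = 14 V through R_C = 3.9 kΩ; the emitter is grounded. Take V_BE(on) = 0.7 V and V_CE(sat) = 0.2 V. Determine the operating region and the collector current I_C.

saturation; I_C ≈ 3.5 mA

Assume active: I_B = (9.6 − 0.7)/10 = 0.89 mA, giving I_C = β·I_B = 71.2 mA.
But then V_CE = 14 − 71.2×3.9 = -264 V < V_CE(sat) = 0.2 V — impossible in the active region.
So the transistor is saturated. With V_CE = 0.2 V, I_C = (V_CC − 0.2)/R_C = 13.8/3.9 = 3.54 mA.
Check: β·I_B = 71.2 mA > I_C = 3.54 mA, confirming saturation.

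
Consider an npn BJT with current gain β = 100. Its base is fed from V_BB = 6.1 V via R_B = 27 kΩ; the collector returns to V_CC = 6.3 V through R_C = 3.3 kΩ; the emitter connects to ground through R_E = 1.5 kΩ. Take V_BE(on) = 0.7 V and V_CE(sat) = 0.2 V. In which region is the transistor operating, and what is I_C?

saturation; I_C ≈ 1.2 mA

Assume active: I_B = (6.1 − 0.7)/(27 + 101×1.5) = 0.0303 mA, I_C = β·I_B = 3.03 mA.
Then V_CE = 6.3 − 3.03×3.3 − 3.06×1.5 = -8.27 V < 0.2 V — the active assumption fails.
Re-solve with V_CE = 0.2 V. KCL at the emitter: V_E/R_E = (V_BB−0.7−V_E)/R_B + (V_CC−0.2−V_E)/R_C, giving V_E = 2.03 V.
I_C = (V_CC − 0.2 − V_E)/R_C = (6.1 − 2.03)/3.3 = 1.23 mA.
Check: I_B = (5.4 − 2.03)/27 = 0.125 mA, and β·I_B = 12.5 mA > I_C, confirming saturation.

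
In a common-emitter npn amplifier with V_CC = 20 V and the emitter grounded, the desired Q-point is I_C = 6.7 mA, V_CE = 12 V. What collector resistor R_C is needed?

Collector loop: V_CC = I_C·R_C + V_CE.
R_C = (V_CC − V_CE)/I_C = (20 − 12)/6.7 = 1.19 kΩ.

R_C ≈ 1.2 kΩ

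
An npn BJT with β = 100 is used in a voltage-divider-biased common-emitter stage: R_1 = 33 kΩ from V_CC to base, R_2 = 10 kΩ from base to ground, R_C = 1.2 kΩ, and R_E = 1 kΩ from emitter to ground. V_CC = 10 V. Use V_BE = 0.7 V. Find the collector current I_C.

Thevenize the base divider: V_Th = V_CC·R_2/(R_1+R_2) = 10×10/43 = 2.33 V, R_Th = R_1‖R_2 = 7.67 kΩ.
Base-emitter loop: V_Th = I_B·R_Th + V_BE + (β+1)I_B·R_E, so I_B = (2.33 − 0.7) / (7.67 + 101×1) = 0.015 mA.
I_C = β·I_B = 100×0.015 = 1.5 mA, and I_E = (β+1)I_B = 1.51 mA.
V_CE = V_CC − I_C·R_C − I_E·R_E = 10 − 1.5×1.2 − 1.51×1 = 6.69 V.
V_CE = 6.69 V > 0.2 V confirms active-region operation.

I_C ≈ 1.5 mA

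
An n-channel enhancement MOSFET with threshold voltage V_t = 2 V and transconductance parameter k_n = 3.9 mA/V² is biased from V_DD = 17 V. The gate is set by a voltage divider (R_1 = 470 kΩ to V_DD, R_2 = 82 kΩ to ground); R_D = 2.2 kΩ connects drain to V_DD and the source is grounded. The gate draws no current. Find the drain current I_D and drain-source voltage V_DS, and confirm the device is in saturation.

I_D ≈ 0.54 mA, V_DS ≈ 16 V

V_G = V_DD·R_2/(R_1+R_2) = 17×82/552 = 2.53 V. With the source grounded, V_GS = V_G = 2.53 V.
Assume saturation: I_D = (k_n/2)(V_GS − V_t)² = (3.9/2)×(2.53 − 2)² = 1.95×0.525² = 0.538 mA.
V_DS = V_DD − I_D·R_D = 17 − 0.538×2.2 = 15.8 V.
Saturation requires V_DS ≥ V_GS − V_t = 0.525 V; 15.8 ≥ 0.525 ✓.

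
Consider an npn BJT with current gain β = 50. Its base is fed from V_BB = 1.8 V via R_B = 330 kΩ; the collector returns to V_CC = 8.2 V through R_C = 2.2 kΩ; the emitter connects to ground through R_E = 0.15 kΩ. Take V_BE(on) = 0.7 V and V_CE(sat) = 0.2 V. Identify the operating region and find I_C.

Assume active. Base-emitter loop: I_B = (V_BB − V_BE)/(R_B + (β+1)R_E) = (1.8 − 0.7)/(330 + 51×0.15) = 0.00326 mA.
I_C = β·I_B = 50×0.00326 = 0.163 mA.
V_CE = V_CC − I_C·R_C − I_E·R_E = 8.2 − 0.163×2.2 − 0.166×0.15 = 7.82 V > V_CE(sat), so the active-region assumption holds.

active; I_C ≈ 0.16 mA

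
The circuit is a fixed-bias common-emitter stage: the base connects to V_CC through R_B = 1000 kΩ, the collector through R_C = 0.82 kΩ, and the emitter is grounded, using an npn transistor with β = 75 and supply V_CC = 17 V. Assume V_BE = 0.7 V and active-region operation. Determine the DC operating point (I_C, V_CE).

I_C ≈ 1.2 mA, V_CE ≈ 16 V

Base loop: V_CC = I_B·R_B + V_BE, so I_B = (17 − 0.7)/1000 kΩ = 0.0163 mA.
In the active region I_C = β·I_B = 75 × 0.0163 = 1.22 mA.
Collector loop: V_CE = V_CC − I_C·R_C = 17 − 1.22×0.82 = 16 V.
Since V_CE = 16 V > V_CE(sat) ≈ 0.2 V, the transistor is in the active region as assumed.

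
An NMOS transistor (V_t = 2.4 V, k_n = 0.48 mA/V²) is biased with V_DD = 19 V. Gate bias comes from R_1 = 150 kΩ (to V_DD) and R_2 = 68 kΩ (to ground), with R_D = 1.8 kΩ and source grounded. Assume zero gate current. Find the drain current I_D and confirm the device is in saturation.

I_D ≈ 3 mA

V_G = V_DD·R_2/(R_1+R_2) = 19×68/218 = 5.93 V. With the source grounded, V_GS = V_G = 5.93 V.
Assume saturation: I_D = (k_n/2)(V_GS − V_t)² = (0.48/2)×(5.93 − 2.4)² = 0.24×3.53² = 2.98 mA.
V_DS = V_DD − I_D·R_D = 19 − 2.98×1.8 = 13.6 V.
Saturation requires V_DS ≥ V_GS − V_t = 3.53 V; 13.6 ≥ 3.53 ✓.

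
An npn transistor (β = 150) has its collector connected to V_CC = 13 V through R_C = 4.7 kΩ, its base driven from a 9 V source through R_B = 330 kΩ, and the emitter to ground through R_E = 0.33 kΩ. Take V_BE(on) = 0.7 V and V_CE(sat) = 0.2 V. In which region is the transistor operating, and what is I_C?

Assume active: I_B = (9 − 0.7)/(330 + 151×0.33) = 0.0219 mA, I_C = β·I_B = 3.28 mA.
Then V_CE = 13 − 3.28×4.7 − 3.3×0.33 = -3.49 V < 0.2 V — the active assumption fails.
Re-solve with V_CE = 0.2 V. KCL at the emitter: V_E/R_E = (V_BB−0.7−V_E)/R_B + (V_CC−0.2−V_E)/R_C, giving V_E = 0.847 V.
I_C = (V_CC − 0.2 − V_E)/R_C = (12.8 − 0.847)/4.7 = 2.54 mA.
Check: I_B = (8.3 − 0.847)/330 = 0.0226 mA, and β·I_B = 3.39 mA > I_C, confirming saturation.

saturation; I_C ≈ 2.5 mA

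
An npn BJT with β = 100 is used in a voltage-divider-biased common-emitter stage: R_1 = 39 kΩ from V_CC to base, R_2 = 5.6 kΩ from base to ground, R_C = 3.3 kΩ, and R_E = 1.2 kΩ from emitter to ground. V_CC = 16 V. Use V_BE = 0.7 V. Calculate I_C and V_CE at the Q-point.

I_C ≈ 1 mA, V_CE ≈ 11 V

Thevenize the base divider: V_Th = V_CC·R_2/(R_1+R_2) = 16×5.6/44.6 = 2.01 V, R_Th = R_1‖R_2 = 4.9 kΩ.
Base-emitter loop: V_Th = I_B·R_Th + V_BE + (β+1)I_B·R_E, so I_B = (2.01 − 0.7) / (4.9 + 101×1.2) = 0.0104 mA.
I_C = β·I_B = 100×0.0104 = 1.04 mA, and I_E = (β+1)I_B = 1.05 mA.
V_CE = V_CC − I_C·R_C − I_E·R_E = 16 − 1.04×3.3 − 1.05×1.2 = 11.3 V.
V_CE = 11.3 V > 0.2 V confirms active-region operation.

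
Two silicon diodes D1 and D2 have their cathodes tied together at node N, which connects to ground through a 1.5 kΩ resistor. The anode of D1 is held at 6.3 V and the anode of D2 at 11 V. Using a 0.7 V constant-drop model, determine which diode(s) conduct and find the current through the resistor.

Assume both conduct. Then node N would need to be at both 6.3−0.7 = 5.6 V and 11−0.7 = 10.3 V, which is impossible.
Assume only D2 conducts: V_N = 11 − 0.7 = 10.3 V, so I_R = 10.3/1.5 = 6.87 mA.
Check D1: its anode-to-cathode voltage is 6.3 − 10.3 = -4 V < 0.7 V, so it is off. The assumption is consistent.

Only D2 conducts; I_R ≈ 6.9 mA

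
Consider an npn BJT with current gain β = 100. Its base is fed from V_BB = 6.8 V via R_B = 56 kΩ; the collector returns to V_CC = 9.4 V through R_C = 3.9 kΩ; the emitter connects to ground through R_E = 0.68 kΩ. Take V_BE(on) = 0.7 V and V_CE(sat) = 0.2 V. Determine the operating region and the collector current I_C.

saturation; I_C ≈ 2 mA

Assume active: I_B = (6.8 − 0.7)/(56 + 101×0.68) = 0.0489 mA, I_C = β·I_B = 4.89 mA.
Then V_CE = 9.4 − 4.89×3.9 − 4.94×0.68 = -13 V < 0.2 V — the active assumption fails.
Re-solve with V_CE = 0.2 V. KCL at the emitter: V_E/R_E = (V_BB−0.7−V_E)/R_B + (V_CC−0.2−V_E)/R_C, giving V_E = 1.41 V.
I_C = (V_CC − 0.2 − V_E)/R_C = (9.2 − 1.41)/3.9 = 2 mA.
Check: I_B = (6.1 − 1.41)/56 = 0.0837 mA, and β·I_B = 8.37 mA > I_C, confirming saturation.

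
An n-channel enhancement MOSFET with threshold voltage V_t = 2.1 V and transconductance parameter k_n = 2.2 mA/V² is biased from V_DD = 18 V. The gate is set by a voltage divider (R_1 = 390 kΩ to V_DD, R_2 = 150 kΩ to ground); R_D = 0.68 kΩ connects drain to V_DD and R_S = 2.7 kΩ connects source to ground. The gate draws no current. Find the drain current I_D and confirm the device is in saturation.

I_D ≈ 0.77 mA

V_G = V_DD·R_2/(R_1+R_2) = 18×150/540 = 5 V.
Assume saturation: I_D = (k_n/2)(V_GS − V_t)² with V_GS = V_G − I_D·R_S = 5 − 2.7·I_D.
Substituting gives 8.02·I_D² − 18.2·I_D + 9.25 = 0, with roots I_D = 0.765 or 1.51 mA.
The root I_D = 1.51 mA gives V_GS = 0.929 V ≤ V_t, so take I_D = 0.765 mA.
Then V_GS = 2.93 V and V_DS = V_DD − I_D(R_D+R_S) = 18 − 0.765×3.38 = 15.4 V.
Saturation requires V_DS ≥ V_GS − V_t = 0.834 V; 15.4 ≥ 0.834 ✓.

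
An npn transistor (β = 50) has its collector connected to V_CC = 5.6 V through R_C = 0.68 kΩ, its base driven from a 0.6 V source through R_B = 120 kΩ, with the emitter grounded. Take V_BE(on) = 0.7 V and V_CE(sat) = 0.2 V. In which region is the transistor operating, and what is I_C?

cutoff; I_C ≈ 0

V_BB = 0.6 V ≤ V_BE(on) = 0.7 V, so the base-emitter junction is not forward biased.
The transistor is in cutoff: I_B = I_C = 0.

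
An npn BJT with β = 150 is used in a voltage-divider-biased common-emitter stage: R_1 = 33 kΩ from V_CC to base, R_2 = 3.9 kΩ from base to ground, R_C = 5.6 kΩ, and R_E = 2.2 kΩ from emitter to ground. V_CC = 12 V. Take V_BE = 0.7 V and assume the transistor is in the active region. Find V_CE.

Thevenize the base divider: V_Th = V_CC·R_2/(R_1+R_2) = 12×3.9/36.9 = 1.27 V, R_Th = R_1‖R_2 = 3.49 kΩ.
Base-emitter loop: V_Th = I_B·R_Th + V_BE + (β+1)I_B·R_E, so I_B = (1.27 − 0.7) / (3.49 + 151×2.2) = 0.00169 mA.
I_C = β·I_B = 150×0.00169 = 0.254 mA, and I_E = (β+1)I_B = 0.256 mA.
V_CE = V_CC − I_C·R_C − I_E·R_E = 12 − 0.254×5.6 − 0.256×2.2 = 10 V.
V_CE = 10 V > 0.2 V confirms active-region operation.

V_CE ≈ 10 V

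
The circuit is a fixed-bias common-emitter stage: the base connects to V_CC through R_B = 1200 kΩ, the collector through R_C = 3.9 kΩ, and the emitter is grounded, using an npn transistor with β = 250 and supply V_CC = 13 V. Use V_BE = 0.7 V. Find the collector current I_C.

I_C ≈ 2.6 mA

Base loop: V_CC = I_B·R_B + V_BE, so I_B = (13 − 0.7)/1200 kΩ = 0.0103 mA.
In the active region I_C = β·I_B = 250 × 0.0103 = 2.56 mA.
Collector loop: V_CE = V_CC − I_C·R_C = 13 − 2.56×3.9 = 3.01 V.
Since V_CE = 3.01 V > V_CE(sat) ≈ 0.2 V, the transistor is in the active region as assumed.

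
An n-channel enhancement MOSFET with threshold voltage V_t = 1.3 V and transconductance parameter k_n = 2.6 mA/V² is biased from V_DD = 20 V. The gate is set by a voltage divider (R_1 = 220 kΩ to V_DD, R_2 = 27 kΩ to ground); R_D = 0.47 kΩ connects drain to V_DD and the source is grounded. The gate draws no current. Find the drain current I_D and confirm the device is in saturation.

V_G = V_DD·R_2/(R_1+R_2) = 20×27/247 = 2.19 V. With the source grounded, V_GS = V_G = 2.19 V.
Assume saturation: I_D = (k_n/2)(V_GS − V_t)² = (2.6/2)×(2.19 − 1.3)² = 1.3×0.886² = 1.02 mA.
V_DS = V_DD − I_D·R_D = 20 − 1.02×0.47 = 19.5 V.
Saturation requires V_DS ≥ V_GS − V_t = 0.886 V; 19.5 ≥ 0.886 ✓.

I_D ≈ 1 mA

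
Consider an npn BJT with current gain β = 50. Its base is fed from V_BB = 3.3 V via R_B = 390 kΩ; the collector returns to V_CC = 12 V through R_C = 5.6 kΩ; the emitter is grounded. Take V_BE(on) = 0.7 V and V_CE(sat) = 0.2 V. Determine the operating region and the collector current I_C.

Assume active. Base-emitter loop: I_B = (V_BB − V_BE)/R_B = (3.3 − 0.7)/390 = 0.00667 mA.
I_C = β·I_B = 50×0.00667 = 0.333 mA.
V_CE = V_CC − I_C·R_C = 12 − 0.333×5.6 = 10.1 V > V_CE(sat), so the active-region assumption holds.

active; I_C ≈ 0.33 mA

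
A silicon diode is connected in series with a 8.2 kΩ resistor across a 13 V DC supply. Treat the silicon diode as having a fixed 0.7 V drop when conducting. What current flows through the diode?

KVL around the loop: 13 = V_D + I·R = 0.7 + I × 8.2 kΩ.
So I = (13 − 0.7) / 8.2 kΩ = 12.3 / 8.2 = 1.5 mA.

I ≈ 1.5 mA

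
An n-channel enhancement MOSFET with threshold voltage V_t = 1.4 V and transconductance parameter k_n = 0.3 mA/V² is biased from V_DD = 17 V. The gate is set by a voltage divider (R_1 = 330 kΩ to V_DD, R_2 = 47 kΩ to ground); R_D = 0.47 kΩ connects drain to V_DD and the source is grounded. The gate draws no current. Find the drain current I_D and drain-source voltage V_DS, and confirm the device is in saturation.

V_G = V_DD·R_2/(R_1+R_2) = 17×47/377 = 2.12 V. With the source grounded, V_GS = V_G = 2.12 V.
Assume saturation: I_D = (k_n/2)(V_GS − V_t)² = (0.3/2)×(2.12 − 1.4)² = 0.15×0.719² = 0.0776 mA.
V_DS = V_DD − I_D·R_D = 17 − 0.0776×0.47 = 17 V.
Saturation requires V_DS ≥ V_GS − V_t = 0.719 V; 17 ≥ 0.719 ✓.

I_D ≈ 0.078 mA, V_DS ≈ 17 V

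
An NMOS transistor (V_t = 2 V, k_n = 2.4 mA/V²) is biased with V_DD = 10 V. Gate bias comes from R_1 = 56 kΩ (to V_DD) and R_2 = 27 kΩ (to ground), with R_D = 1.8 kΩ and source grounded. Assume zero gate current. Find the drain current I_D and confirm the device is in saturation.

I_D ≈ 1.9 mA

V_G = V_DD·R_2/(R_1+R_2) = 10×27/83 = 3.25 V. With the source grounded, V_GS = V_G = 3.25 V.
Assume saturation: I_D = (k_n/2)(V_GS − V_t)² = (2.4/2)×(3.25 − 2)² = 1.2×1.25² = 1.88 mA.
V_DS = V_DD − I_D·R_D = 10 − 1.88×1.8 = 6.61 V.
Saturation requires V_DS ≥ V_GS − V_t = 1.25 V; 6.61 ≥ 1.25 ✓.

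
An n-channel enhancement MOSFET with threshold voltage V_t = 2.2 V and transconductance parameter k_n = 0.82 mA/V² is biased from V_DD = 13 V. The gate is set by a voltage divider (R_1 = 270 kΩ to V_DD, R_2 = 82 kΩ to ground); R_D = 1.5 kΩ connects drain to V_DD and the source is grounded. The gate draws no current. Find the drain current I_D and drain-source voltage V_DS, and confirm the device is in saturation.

V_G = V_DD·R_2/(R_1+R_2) = 13×82/352 = 3.03 V. With the source grounded, V_GS = V_G = 3.03 V.
Assume saturation: I_D = (k_n/2)(V_GS − V_t)² = (0.82/2)×(3.03 − 2.2)² = 0.41×0.828² = 0.281 mA.
V_DS = V_DD − I_D·R_D = 13 − 0.281×1.5 = 12.6 V.
Saturation requires V_DS ≥ V_GS − V_t = 0.828 V; 12.6 ≥ 0.828 ✓.

I_D ≈ 0.28 mA, V_DS ≈ 13 V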